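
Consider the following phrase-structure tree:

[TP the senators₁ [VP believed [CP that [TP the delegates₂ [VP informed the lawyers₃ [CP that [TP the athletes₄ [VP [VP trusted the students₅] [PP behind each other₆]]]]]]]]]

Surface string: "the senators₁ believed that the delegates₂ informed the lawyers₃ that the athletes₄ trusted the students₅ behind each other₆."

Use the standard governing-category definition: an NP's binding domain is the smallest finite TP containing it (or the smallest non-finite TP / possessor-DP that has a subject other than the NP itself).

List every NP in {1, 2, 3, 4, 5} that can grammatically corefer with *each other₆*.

*each other* is an anaphor, so Principle A applies: it must be bound in its binding domain.
Binding domain of *each other₆*: the embedded TP, whose subject is the athletes₄.
*the senators₁* c-commands the anaphor but is outside its binding domain → cannot satisfy Principle A.
*the delegates₂* c-commands the anaphor but is outside its binding domain → cannot satisfy Principle A.
*the lawyers₃* c-commands the anaphor but is outside its binding domain → cannot satisfy Principle A.
*the athletes₄* c-commands the anaphor within its binding domain → licit binder.
*the students₅* does not c-command the anaphor → cannot bind it.

{4}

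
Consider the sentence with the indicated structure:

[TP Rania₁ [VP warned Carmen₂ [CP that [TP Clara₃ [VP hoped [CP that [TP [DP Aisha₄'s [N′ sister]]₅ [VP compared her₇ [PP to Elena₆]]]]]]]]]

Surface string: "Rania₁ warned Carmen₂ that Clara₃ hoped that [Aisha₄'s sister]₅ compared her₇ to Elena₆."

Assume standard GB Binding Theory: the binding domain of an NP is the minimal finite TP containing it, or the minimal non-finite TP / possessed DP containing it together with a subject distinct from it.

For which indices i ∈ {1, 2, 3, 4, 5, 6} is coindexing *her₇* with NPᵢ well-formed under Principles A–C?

{1, 2, 3, 4}

*her* is a pronoun, so Principle B applies: it must be free in its binding domain.
Binding domain of *her₇*: the embedded TP, whose subject is [Aisha₄'s sister]₅.
*Rania₁* c-commands the pronoun but from outside its binding domain, and is not c-commanded by it → coindexation permitted.
*Carmen₂* c-commands the pronoun but from outside its binding domain, and is not c-commanded by it → coindexation permitted.
*Clara₃* c-commands the pronoun but from outside its binding domain, and is not c-commanded by it → coindexation permitted.
*Aisha₄* and the pronoun do not c-command one another → neither Principle B nor Principle C is at stake; coindexation permitted.
*[Aisha₄'s sister]₅* c-commands the pronoun within its binding domain → coindexation would violate Principle B.
*Elena₆*: the pronoun c-commands this R-expression → coindexation would violate Principle C on *Elena₆*.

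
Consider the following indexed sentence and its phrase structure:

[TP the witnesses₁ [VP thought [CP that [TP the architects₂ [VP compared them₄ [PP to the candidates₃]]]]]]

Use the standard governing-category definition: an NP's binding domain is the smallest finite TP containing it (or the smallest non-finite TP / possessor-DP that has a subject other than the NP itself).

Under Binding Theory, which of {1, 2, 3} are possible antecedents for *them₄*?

{1}

*them* is a pronoun, so Principle B applies: it must be free in its binding domain.
Binding domain of *them₄*: the embedded TP, whose subject is the architects₂.
*the witnesses₁* c-commands the pronoun but from outside its binding domain, and is not c-commanded by it → coindexation permitted.
*the architects₂* c-commands the pronoun within its binding domain → coindexation would violate Principle B.
*the candidates₃*: the pronoun c-commands this R-expression → coindexation would violate Principle C on *the candidates₃*.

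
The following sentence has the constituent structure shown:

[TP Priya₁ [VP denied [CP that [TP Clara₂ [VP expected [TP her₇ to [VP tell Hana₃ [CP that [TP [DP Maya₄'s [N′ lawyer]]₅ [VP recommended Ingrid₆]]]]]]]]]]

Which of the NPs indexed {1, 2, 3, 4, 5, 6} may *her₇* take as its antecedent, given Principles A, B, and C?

{1}

*her* is a pronoun, so Principle B applies: it must be free in its binding domain.
Binding domain of *her₇*: the embedded TP, whose subject is Clara₂.
*Priya₁* c-commands the pronoun but from outside its binding domain, and is not c-commanded by it → coindexation permitted.
*Clara₂* c-commands the pronoun within its binding domain → coindexation would violate Principle B.
*Hana₃*: the pronoun c-commands this R-expression → coindexation would violate Principle C on *Hana₃*.
*Maya₄*: the pronoun c-commands this R-expression → coindexation would violate Principle C on *Maya₄*.
*[Maya₄'s lawyer]₅*: the pronoun c-commands this R-expression → coindexation would violate Principle C on *[Maya₄'s lawyer]₅*.
*Ingrid₆*: the pronoun c-commands this R-expression → coindexation would violate Principle C on *Ingrid₆*.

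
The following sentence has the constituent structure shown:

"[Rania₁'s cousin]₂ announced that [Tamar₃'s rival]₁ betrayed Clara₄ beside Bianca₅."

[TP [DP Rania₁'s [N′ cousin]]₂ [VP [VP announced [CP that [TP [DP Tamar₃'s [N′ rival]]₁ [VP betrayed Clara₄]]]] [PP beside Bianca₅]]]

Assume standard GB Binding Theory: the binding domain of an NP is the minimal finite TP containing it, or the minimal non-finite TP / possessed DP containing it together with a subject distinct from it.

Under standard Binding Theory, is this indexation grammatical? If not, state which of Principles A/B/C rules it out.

grammatical

The two coindexed NPs are *[Tamar₃'s rival]₁* and *Rania₁*.
*Rania₁* is an R-expression; no coindexed NP c-commands it, so Principle C holds.
*[Tamar₃'s rival]₁* is an R-expression; *Rania₁* does not c-command it, and no other NP shares its index, so Principle C is satisfied.
All principles are respected.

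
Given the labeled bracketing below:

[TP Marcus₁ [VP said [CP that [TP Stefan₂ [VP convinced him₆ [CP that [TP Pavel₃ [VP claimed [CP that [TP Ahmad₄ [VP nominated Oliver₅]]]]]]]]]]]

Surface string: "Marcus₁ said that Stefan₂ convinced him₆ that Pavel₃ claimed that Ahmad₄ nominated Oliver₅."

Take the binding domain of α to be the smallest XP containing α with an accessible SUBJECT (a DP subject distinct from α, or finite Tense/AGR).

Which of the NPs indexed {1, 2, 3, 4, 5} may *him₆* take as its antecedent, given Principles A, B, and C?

{1}

*him* is a pronoun, so Principle B applies: it must be free in its binding domain.
Binding domain of *him₆*: the embedded TP, whose subject is Stefan₂.
*Marcus₁* c-commands the pronoun but from outside its binding domain, and is not c-commanded by it → coindexation permitted.
*Stefan₂* c-commands the pronoun within its binding domain → coindexation would violate Principle B.
*Pavel₃*: the pronoun c-commands this R-expression → coindexation would violate Principle C on *Pavel₃*.
*Ahmad₄*: the pronoun c-commands this R-expression → coindexation would violate Principle C on *Ahmad₄*.
*Oliver₅*: the pronoun c-commands this R-expression → coindexation would violate Principle C on *Oliver₅*.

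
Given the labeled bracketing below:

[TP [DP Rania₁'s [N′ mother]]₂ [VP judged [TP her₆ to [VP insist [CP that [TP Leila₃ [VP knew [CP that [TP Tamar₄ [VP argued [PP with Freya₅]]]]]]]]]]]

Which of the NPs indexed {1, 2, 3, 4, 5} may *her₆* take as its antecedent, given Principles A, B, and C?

*her* is a pronoun, so Principle B applies: it must be free in its binding domain.
Binding domain of *her₆*: the matrix TP, whose subject is [Rania₁'s mother]₂.
*Rania₁* and the pronoun do not c-command one another → neither Principle B nor Principle C is at stake; coindexation permitted.
*[Rania₁'s mother]₂* c-commands the pronoun within its binding domain → coindexation would violate Principle B.
*Leila₃*: the pronoun c-commands this R-expression → coindexation would violate Principle C on *Leila₃*.
*Tamar₄*: the pronoun c-commands this R-expression → coindexation would violate Principle C on *Tamar₄*.
*Freya₅*: the pronoun c-commands this R-expression → coindexation would violate Principle C on *Freya₅*.

{1}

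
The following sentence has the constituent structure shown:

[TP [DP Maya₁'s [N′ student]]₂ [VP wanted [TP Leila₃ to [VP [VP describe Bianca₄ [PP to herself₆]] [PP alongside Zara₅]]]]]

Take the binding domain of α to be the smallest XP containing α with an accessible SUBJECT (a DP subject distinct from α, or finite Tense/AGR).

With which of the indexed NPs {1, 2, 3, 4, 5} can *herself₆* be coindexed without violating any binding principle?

{3, 4}

*herself* is an anaphor, so Principle A applies: it must be bound in its binding domain.
Binding domain of *herself₆*: the embedded TP, whose subject is Leila₃.
*Maya₁* does not c-command the anaphor → cannot bind it.
*[Maya₁'s student]₂* c-commands the anaphor but is outside its binding domain → cannot satisfy Principle A.
*Leila₃* c-commands the anaphor within its binding domain → licit binder.
*Bianca₄* c-commands the anaphor within its binding domain → licit binder.
*Zara₅* does not c-command the anaphor → cannot bind it.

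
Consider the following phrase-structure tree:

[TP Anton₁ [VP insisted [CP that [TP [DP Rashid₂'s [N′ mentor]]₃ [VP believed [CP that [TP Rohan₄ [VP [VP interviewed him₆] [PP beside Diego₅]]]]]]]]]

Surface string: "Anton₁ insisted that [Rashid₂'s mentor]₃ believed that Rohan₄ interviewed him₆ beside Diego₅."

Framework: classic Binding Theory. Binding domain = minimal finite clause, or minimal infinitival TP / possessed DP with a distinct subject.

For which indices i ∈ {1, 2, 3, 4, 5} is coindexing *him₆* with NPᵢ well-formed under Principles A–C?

*him* is a pronoun, so Principle B applies: it must be free in its binding domain.
Binding domain of *him₆*: the embedded TP, whose subject is Rohan₄.
*Anton₁* c-commands the pronoun but from outside its binding domain, and is not c-commanded by it → coindexation permitted.
*Rashid₂* and the pronoun do not c-command one another → neither Principle B nor Principle C is at stake; coindexation permitted.
*[Rashid₂'s mentor]₃* c-commands the pronoun but from outside its binding domain, and is not c-commanded by it → coindexation permitted.
*Rohan₄* c-commands the pronoun within its binding domain → coindexation would violate Principle B.
*Diego₅* and the pronoun do not c-command one another → neither Principle B nor Principle C is at stake; coindexation permitted.

{1, 2, 3, 5}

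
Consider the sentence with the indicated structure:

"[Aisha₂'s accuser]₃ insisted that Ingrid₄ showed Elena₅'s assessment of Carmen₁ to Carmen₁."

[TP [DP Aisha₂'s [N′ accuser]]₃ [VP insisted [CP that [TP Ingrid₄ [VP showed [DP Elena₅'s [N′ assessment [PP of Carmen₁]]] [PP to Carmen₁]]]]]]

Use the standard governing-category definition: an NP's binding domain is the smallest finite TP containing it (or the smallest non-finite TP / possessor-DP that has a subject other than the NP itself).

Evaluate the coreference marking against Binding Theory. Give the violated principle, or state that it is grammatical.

grammatical

The two coindexed NPs are *Carmen₁* and *Carmen₁*.
*Carmen₁* is an R-expression; no coindexed NP c-commands it, so Principle C holds.
*Carmen₁* is an R-expression; *Carmen₁* does not c-command it, and no other NP shares its index, so Principle C is satisfied.
All principles are respected.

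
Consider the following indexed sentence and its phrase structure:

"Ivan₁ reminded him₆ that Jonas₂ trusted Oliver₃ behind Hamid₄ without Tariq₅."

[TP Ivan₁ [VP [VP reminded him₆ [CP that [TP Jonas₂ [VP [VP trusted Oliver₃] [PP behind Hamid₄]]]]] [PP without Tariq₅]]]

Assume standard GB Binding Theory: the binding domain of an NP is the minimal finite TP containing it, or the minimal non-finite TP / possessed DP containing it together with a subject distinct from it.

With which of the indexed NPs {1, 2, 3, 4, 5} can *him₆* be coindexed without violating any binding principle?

*him* is a pronoun, so Principle B applies: it must be free in its binding domain.
Binding domain of *him₆*: the matrix TP, whose subject is Ivan₁.
*Ivan₁* c-commands the pronoun within its binding domain → coindexation would violate Principle B.
*Jonas₂*: the pronoun c-commands this R-expression → coindexation would violate Principle C on *Jonas₂*.
*Oliver₃*: the pronoun c-commands this R-expression → coindexation would violate Principle C on *Oliver₃*.
*Hamid₄*: the pronoun c-commands this R-expression → coindexation would violate Principle C on *Hamid₄*.
*Tariq₅* and the pronoun do not c-command one another → neither Principle B nor Principle C is at stake; coindexation permitted.

{5}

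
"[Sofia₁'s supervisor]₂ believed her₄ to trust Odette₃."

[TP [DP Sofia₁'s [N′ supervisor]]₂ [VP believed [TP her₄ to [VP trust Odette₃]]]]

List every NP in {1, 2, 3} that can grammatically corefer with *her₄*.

*her* is a pronoun, so Principle B applies: it must be free in its binding domain.
Binding domain of *her₄*: the matrix TP, whose subject is [Sofia₁'s supervisor]₂.
*Sofia₁* and the pronoun do not c-command one another → neither Principle B nor Principle C is at stake; coindexation permitted.
*[Sofia₁'s supervisor]₂* c-commands the pronoun within its binding domain → coindexation would violate Principle B.
*Odette₃*: the pronoun c-commands this R-expression → coindexation would violate Principle C on *Odette₃*.

{1}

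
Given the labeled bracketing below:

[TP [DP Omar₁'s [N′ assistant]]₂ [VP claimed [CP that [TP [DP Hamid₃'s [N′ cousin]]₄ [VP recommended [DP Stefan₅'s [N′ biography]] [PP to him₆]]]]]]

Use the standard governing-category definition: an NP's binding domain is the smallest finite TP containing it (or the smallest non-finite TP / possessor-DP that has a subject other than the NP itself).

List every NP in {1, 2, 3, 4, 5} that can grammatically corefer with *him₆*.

*him* is a pronoun, so Principle B applies: it must be free in its binding domain.
Binding domain of *him₆*: the embedded TP, whose subject is [Hamid₃'s cousin]₄.
*Omar₁* and the pronoun do not c-command one another → neither Principle B nor Principle C is at stake; coindexation permitted.
*[Omar₁'s assistant]₂* c-commands the pronoun but from outside its binding domain, and is not c-commanded by it → coindexation permitted.
*Hamid₃* and the pronoun do not c-command one another → neither Principle B nor Principle C is at stake; coindexation permitted.
*[Hamid₃'s cousin]₄* c-commands the pronoun within its binding domain → coindexation would violate Principle B.
*Stefan₅* and the pronoun do not c-command one another → neither Principle B nor Principle C is at stake; coindexation permitted.

{1, 2, 3, 5}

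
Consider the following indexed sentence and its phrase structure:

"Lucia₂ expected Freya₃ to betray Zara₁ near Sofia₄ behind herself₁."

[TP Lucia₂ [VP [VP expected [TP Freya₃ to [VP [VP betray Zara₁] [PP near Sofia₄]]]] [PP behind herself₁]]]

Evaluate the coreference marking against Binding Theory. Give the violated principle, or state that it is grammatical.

The two coindexed NPs are *Zara₁* and *herself₁*.
*herself₁* is an anaphor. Principle A requires it to be bound within its binding domain — the matrix TP, whose subject is Lucia₂.
Within that domain it is c-commanded by *Lucia₂*, which does not share its index.
*Zara₁* does not c-command the anaphor at all.
The anaphor is unbound in its domain → Principle A violation.

Principle A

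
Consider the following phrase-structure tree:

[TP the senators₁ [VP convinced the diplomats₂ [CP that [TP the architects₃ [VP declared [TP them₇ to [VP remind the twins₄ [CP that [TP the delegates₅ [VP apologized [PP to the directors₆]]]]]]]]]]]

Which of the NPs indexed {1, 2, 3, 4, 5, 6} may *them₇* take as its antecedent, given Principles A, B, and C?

{1, 2}

*them* is a pronoun, so Principle B applies: it must be free in its binding domain.
Binding domain of *them₇*: the embedded TP, whose subject is the architects₃.
*the senators₁* c-commands the pronoun but from outside its binding domain, and is not c-commanded by it → coindexation permitted.
*the diplomats₂* c-commands the pronoun but from outside its binding domain, and is not c-commanded by it → coindexation permitted.
*the architects₃* c-commands the pronoun within its binding domain → coindexation would violate Principle B.
*the twins₄*: the pronoun c-commands this R-expression → coindexation would violate Principle C on *the twins₄*.
*the delegates₅*: the pronoun c-commands this R-expression → coindexation would violate Principle C on *the delegates₅*.
*the directors₆*: the pronoun c-commands this R-expression → coindexation would violate Principle C on *the directors₆*.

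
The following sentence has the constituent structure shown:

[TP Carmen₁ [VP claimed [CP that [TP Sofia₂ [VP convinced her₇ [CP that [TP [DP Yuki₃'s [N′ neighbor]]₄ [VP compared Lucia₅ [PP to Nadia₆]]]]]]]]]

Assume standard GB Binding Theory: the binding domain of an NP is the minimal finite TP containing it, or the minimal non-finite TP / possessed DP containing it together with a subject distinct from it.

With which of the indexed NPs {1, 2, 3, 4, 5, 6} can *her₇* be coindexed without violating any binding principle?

*her* is a pronoun, so Principle B applies: it must be free in its binding domain.
Binding domain of *her₇*: the embedded TP, whose subject is Sofia₂.
*Carmen₁* c-commands the pronoun but from outside its binding domain, and is not c-commanded by it → coindexation permitted.
*Sofia₂* c-commands the pronoun within its binding domain → coindexation would violate Principle B.
*Yuki₃*: the pronoun c-commands this R-expression → coindexation would violate Principle C on *Yuki₃*.
*[Yuki₃'s neighbor]₄*: the pronoun c-commands this R-expression → coindexation would violate Principle C on *[Yuki₃'s neighbor]₄*.
*Lucia₅*: the pronoun c-commands this R-expression → coindexation would violate Principle C on *Lucia₅*.
*Nadia₆*: the pronoun c-commands this R-expression → coindexation would violate Principle C on *Nadia₆*.

{1}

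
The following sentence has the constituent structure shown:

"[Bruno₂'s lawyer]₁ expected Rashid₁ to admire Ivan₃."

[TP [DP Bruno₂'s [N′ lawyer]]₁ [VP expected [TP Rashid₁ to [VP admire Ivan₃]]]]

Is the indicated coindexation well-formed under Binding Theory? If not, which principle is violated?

Principle C

The two coindexed NPs are *[Bruno₂'s lawyer]₁* and *Rashid₁*.
*Rashid₁* is an R-expression. Principle C requires it to be free everywhere.
*[Bruno₂'s lawyer]₁* c-commands it and carries the same index.
The R-expression is bound → Principle C violation.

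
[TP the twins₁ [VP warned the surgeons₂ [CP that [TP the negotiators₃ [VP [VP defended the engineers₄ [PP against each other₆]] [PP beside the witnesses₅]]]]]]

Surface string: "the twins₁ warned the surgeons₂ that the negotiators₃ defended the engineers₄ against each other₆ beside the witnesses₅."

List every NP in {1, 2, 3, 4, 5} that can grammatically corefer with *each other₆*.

{3, 4}

*each other* is an anaphor, so Principle A applies: it must be bound in its binding domain.
Binding domain of *each other₆*: the embedded TP, whose subject is the negotiators₃.
*the twins₁* c-commands the anaphor but is outside its binding domain → cannot satisfy Principle A.
*the surgeons₂* c-commands the anaphor but is outside its binding domain → cannot satisfy Principle A.
*the negotiators₃* c-commands the anaphor within its binding domain → licit binder.
*the engineers₄* c-commands the anaphor within its binding domain → licit binder.
*the witnesses₅* does not c-command the anaphor → cannot bind it.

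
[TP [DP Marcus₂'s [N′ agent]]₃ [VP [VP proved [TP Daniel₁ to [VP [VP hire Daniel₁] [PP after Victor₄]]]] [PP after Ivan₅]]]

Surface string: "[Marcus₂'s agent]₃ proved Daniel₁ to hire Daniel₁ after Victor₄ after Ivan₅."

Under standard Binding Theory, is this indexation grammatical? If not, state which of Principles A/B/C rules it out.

The two coindexed NPs are *Daniel₁* (the higher occurrence) and *Daniel₁* (the lower occurrence).
*Daniel₁* (the lower occurrence) is an R-expression. Principle C requires it to be free everywhere.
*Daniel₁* (the higher occurrence) c-commands it and carries the same index.
The R-expression is bound → Principle C violation.

Principle C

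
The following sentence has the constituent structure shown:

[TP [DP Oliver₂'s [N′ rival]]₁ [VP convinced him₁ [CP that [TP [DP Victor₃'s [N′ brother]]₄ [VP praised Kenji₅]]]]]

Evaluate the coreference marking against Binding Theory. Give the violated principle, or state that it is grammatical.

The two coindexed NPs are *[Oliver₂'s rival]₁* and *him₁*.
*him₁* is a pronoun. Its binding domain is the matrix TP, whose subject is [Oliver₂'s rival]₁.
*[Oliver₂'s rival]₁* c-commands it within that domain and carries the same index.
The pronoun is locally bound → Principle B violation.

Principle B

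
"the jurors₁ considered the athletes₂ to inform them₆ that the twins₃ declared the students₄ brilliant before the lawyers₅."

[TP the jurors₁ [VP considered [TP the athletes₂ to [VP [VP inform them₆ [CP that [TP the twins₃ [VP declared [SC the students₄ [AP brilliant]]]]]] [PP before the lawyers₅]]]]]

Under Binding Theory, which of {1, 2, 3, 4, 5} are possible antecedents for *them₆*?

{1, 5}

*them* is a pronoun, so Principle B applies: it must be free in its binding domain.
Binding domain of *them₆*: the embedded TP, whose subject is the athletes₂.
*the jurors₁* c-commands the pronoun but from outside its binding domain, and is not c-commanded by it → coindexation permitted.
*the athletes₂* c-commands the pronoun within its binding domain → coindexation would violate Principle B.
*the twins₃*: the pronoun c-commands this R-expression → coindexation would violate Principle C on *the twins₃*.
*the students₄*: the pronoun c-commands this R-expression → coindexation would violate Principle C on *the students₄*.
*the lawyers₅* and the pronoun do not c-command one another → neither Principle B nor Principle C is at stake; coindexation permitted.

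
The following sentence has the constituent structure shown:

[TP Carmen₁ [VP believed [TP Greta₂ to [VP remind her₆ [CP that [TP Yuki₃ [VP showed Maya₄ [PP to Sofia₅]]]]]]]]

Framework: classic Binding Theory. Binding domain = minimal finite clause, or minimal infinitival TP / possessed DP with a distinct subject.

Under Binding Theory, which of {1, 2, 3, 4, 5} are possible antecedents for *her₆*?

{1}

*her* is a pronoun, so Principle B applies: it must be free in its binding domain.
Binding domain of *her₆*: the embedded TP, whose subject is Greta₂.
*Carmen₁* c-commands the pronoun but from outside its binding domain, and is not c-commanded by it → coindexation permitted.
*Greta₂* c-commands the pronoun within its binding domain → coindexation would violate Principle B.
*Yuki₃*: the pronoun c-commands this R-expression → coindexation would violate Principle C on *Yuki₃*.
*Maya₄*: the pronoun c-commands this R-expression → coindexation would violate Principle C on *Maya₄*.
*Sofia₅*: the pronoun c-commands this R-expression → coindexation would violate Principle C on *Sofia₅*.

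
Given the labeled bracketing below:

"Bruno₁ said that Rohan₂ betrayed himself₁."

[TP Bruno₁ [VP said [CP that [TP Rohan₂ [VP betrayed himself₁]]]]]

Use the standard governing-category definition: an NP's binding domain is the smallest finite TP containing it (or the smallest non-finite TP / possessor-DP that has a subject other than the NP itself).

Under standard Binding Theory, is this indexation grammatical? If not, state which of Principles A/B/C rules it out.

The two coindexed NPs are *Bruno₁* and *himself₁*.
*himself₁* is an anaphor. Principle A requires it to be bound within its binding domain — the embedded TP, whose subject is Rohan₂.
Within that domain it is c-commanded by *Rohan₂*, which does not share its index.
*Bruno₁* does c-command the anaphor, but from outside its binding domain.
The anaphor is unbound in its domain → Principle A violation.

Principle A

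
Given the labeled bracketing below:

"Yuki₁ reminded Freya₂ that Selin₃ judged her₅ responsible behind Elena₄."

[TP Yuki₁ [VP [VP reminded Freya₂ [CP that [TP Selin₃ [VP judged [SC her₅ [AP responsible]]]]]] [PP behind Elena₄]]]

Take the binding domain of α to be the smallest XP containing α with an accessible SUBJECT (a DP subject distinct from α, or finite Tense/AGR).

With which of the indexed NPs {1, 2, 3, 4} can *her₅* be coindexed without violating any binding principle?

{1, 2, 4}

*her* is a pronoun, so Principle B applies: it must be free in its binding domain.
Binding domain of *her₅*: the embedded TP, whose subject is Selin₃.
*Yuki₁* c-commands the pronoun but from outside its binding domain, and is not c-commanded by it → coindexation permitted.
*Freya₂* c-commands the pronoun but from outside its binding domain, and is not c-commanded by it → coindexation permitted.
*Selin₃* c-commands the pronoun within its binding domain → coindexation would violate Principle B.
*Elena₄* and the pronoun do not c-command one another → neither Principle B nor Principle C is at stake; coindexation permitted.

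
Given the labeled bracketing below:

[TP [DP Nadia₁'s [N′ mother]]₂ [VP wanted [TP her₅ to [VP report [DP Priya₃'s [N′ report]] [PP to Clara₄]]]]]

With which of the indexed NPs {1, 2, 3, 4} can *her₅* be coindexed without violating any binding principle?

*her* is a pronoun, so Principle B applies: it must be free in its binding domain.
Binding domain of *her₅*: the matrix TP, whose subject is [Nadia₁'s mother]₂.
*Nadia₁* and the pronoun do not c-command one another → neither Principle B nor Principle C is at stake; coindexation permitted.
*[Nadia₁'s mother]₂* c-commands the pronoun within its binding domain → coindexation would violate Principle B.
*Priya₃*: the pronoun c-commands this R-expression → coindexation would violate Principle C on *Priya₃*.
*Clara₄*: the pronoun c-commands this R-expression → coindexation would violate Principle C on *Clara₄*.

{1}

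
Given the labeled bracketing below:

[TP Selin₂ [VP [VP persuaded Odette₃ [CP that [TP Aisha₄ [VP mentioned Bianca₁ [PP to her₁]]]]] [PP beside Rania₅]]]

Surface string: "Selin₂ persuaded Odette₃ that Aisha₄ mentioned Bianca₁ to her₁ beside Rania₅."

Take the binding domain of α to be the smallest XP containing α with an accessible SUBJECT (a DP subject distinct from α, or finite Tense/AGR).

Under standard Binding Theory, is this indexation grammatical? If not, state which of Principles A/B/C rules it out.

Principle B

The two coindexed NPs are *Bianca₁* and *her₁*.
*her₁* is a pronoun. Its binding domain is the embedded TP, whose subject is Aisha₄.
*Bianca₁* c-commands it within that domain and carries the same index.
The pronoun is locally bound → Principle B violation.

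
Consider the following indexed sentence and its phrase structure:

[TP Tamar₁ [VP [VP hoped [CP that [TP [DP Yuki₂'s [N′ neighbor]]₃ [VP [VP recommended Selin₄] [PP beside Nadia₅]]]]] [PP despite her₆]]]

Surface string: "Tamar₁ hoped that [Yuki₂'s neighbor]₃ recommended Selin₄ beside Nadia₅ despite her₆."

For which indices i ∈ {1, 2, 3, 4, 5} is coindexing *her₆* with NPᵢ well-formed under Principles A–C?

{2, 3, 4, 5}

*her* is a pronoun, so Principle B applies: it must be free in its binding domain.
Binding domain of *her₆*: the matrix TP, whose subject is Tamar₁.
*Tamar₁* c-commands the pronoun within its binding domain → coindexation would violate Principle B.
*Yuki₂* and the pronoun do not c-command one another → neither Principle B nor Principle C is at stake; coindexation permitted.
*[Yuki₂'s neighbor]₃* and the pronoun do not c-command one another → neither Principle B nor Principle C is at stake; coindexation permitted.
*Selin₄* and the pronoun do not c-command one another → neither Principle B nor Principle C is at stake; coindexation permitted.
*Nadia₅* and the pronoun do not c-command one another → neither Principle B nor Principle C is at stake; coindexation permitted.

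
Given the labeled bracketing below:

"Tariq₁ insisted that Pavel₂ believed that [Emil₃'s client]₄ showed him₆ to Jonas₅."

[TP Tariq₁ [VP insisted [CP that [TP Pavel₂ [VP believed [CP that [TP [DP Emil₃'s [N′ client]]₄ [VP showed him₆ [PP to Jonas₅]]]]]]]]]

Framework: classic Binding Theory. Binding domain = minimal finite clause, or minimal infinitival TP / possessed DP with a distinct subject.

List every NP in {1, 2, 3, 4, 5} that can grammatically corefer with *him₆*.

{1, 2, 3}

*him* is a pronoun, so Principle B applies: it must be free in its binding domain.
Binding domain of *him₆*: the embedded TP, whose subject is [Emil₃'s client]₄.
*Tariq₁* c-commands the pronoun but from outside its binding domain, and is not c-commanded by it → coindexation permitted.
*Pavel₂* c-commands the pronoun but from outside its binding domain, and is not c-commanded by it → coindexation permitted.
*Emil₃* and the pronoun do not c-command one another → neither Principle B nor Principle C is at stake; coindexation permitted.
*[Emil₃'s client]₄* c-commands the pronoun within its binding domain → coindexation would violate Principle B.
*Jonas₅*: the pronoun c-commands this R-expression → coindexation would violate Principle C on *Jonas₅*.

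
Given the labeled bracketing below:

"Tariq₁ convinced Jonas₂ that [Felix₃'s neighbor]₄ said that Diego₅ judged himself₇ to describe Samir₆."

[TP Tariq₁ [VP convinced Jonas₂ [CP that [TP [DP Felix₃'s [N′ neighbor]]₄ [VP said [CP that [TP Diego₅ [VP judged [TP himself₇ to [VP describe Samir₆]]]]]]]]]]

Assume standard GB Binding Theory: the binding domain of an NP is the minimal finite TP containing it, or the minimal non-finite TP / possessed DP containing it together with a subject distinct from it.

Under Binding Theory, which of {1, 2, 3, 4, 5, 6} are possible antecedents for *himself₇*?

{5}

*himself* is an anaphor, so Principle A applies: it must be bound in its binding domain.
Binding domain of *himself₇*: the embedded TP, whose subject is Diego₅.
*Tariq₁* c-commands the anaphor but is outside its binding domain → cannot satisfy Principle A.
*Jonas₂* c-commands the anaphor but is outside its binding domain → cannot satisfy Principle A.
*Felix₃* does not c-command the anaphor → cannot bind it.
*[Felix₃'s neighbor]₄* c-commands the anaphor but is outside its binding domain → cannot satisfy Principle A.
*Diego₅* c-commands the anaphor within its binding domain → licit binder.
*Samir₆* does not c-command the anaphor → cannot bind it.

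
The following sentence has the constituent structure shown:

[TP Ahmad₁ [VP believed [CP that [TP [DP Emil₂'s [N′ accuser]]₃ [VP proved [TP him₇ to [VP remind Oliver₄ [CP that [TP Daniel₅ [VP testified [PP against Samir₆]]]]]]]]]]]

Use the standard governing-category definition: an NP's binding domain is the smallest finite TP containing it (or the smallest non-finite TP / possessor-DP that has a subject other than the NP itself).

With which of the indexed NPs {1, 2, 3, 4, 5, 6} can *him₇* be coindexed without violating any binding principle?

*him* is a pronoun, so Principle B applies: it must be free in its binding domain.
Binding domain of *him₇*: the embedded TP, whose subject is [Emil₂'s accuser]₃.
*Ahmad₁* c-commands the pronoun but from outside its binding domain, and is not c-commanded by it → coindexation permitted.
*Emil₂* and the pronoun do not c-command one another → neither Principle B nor Principle C is at stake; coindexation permitted.
*[Emil₂'s accuser]₃* c-commands the pronoun within its binding domain → coindexation would violate Principle B.
*Oliver₄*: the pronoun c-commands this R-expression → coindexation would violate Principle C on *Oliver₄*.
*Daniel₅*: the pronoun c-commands this R-expression → coindexation would violate Principle C on *Daniel₅*.
*Samir₆*: the pronoun c-commands this R-expression → coindexation would violate Principle C on *Samir₆*.

{1, 2}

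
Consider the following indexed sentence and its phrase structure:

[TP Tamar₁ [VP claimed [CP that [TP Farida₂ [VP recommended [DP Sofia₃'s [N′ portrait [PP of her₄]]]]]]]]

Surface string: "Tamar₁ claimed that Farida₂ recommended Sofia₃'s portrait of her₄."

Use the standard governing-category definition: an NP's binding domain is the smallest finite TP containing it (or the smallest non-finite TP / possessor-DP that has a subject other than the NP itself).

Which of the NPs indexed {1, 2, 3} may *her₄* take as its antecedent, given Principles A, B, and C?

{1, 2}

*her* is a pronoun, so Principle B applies: it must be free in its binding domain.
Binding domain of *her₄*: the possessed DP, whose subject is Sofia₃.
*Tamar₁* c-commands the pronoun but from outside its binding domain, and is not c-commanded by it → coindexation permitted.
*Farida₂* c-commands the pronoun but from outside its binding domain, and is not c-commanded by it → coindexation permitted.
*Sofia₃* c-commands the pronoun within its binding domain → coindexation would violate Principle B.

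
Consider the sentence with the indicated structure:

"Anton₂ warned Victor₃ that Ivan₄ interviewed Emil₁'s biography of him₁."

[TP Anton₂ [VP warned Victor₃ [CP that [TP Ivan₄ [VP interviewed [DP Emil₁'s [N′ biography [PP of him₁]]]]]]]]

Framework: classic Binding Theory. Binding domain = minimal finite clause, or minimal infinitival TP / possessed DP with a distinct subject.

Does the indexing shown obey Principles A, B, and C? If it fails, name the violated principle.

The two coindexed NPs are *Emil₁* and *him₁*.
*him₁* is a pronoun. Its binding domain is the possessed DP, whose subject is Emil₁.
*Emil₁* c-commands it within that domain and carries the same index.
The pronoun is locally bound → Principle B violation.

Principle B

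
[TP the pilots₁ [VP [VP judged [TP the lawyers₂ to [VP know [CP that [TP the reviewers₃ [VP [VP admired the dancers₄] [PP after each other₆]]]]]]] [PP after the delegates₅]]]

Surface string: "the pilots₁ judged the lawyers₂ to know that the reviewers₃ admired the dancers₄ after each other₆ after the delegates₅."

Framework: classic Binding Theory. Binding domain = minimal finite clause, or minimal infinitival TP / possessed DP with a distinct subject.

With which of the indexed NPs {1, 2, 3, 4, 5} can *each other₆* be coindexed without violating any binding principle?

*each other* is an anaphor, so Principle A applies: it must be bound in its binding domain.
Binding domain of *each other₆*: the embedded TP, whose subject is the reviewers₃.
*the pilots₁* c-commands the anaphor but is outside its binding domain → cannot satisfy Principle A.
*the lawyers₂* c-commands the anaphor but is outside its binding domain → cannot satisfy Principle A.
*the reviewers₃* c-commands the anaphor within its binding domain → licit binder.
*the dancers₄* does not c-command the anaphor → cannot bind it.
*the delegates₅* does not c-command the anaphor → cannot bind it.

{3}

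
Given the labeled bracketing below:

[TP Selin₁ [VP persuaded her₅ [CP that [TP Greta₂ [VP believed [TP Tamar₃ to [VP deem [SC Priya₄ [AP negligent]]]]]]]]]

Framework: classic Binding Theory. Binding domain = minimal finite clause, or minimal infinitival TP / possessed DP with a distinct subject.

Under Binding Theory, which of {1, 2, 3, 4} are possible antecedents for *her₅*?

none

*her* is a pronoun, so Principle B applies: it must be free in its binding domain.
Binding domain of *her₅*: the matrix TP, whose subject is Selin₁.
*Selin₁* c-commands the pronoun within its binding domain → coindexation would violate Principle B.
*Greta₂*: the pronoun c-commands this R-expression → coindexation would violate Principle C on *Greta₂*.
*Tamar₃*: the pronoun c-commands this R-expression → coindexation would violate Principle C on *Tamar₃*.
*Priya₄*: the pronoun c-commands this R-expression → coindexation would violate Principle C on *Priya₄*.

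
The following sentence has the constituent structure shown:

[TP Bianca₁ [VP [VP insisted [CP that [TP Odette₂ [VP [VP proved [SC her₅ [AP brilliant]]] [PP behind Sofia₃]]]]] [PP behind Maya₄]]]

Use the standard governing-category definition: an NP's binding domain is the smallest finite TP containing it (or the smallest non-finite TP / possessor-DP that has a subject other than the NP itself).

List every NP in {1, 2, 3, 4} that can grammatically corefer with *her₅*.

{1, 3, 4}

*her* is a pronoun, so Principle B applies: it must be free in its binding domain.
Binding domain of *her₅*: the embedded TP, whose subject is Odette₂.
*Bianca₁* c-commands the pronoun but from outside its binding domain, and is not c-commanded by it → coindexation permitted.
*Odette₂* c-commands the pronoun within its binding domain → coindexation would violate Principle B.
*Sofia₃* and the pronoun do not c-command one another → neither Principle B nor Principle C is at stake; coindexation permitted.
*Maya₄* and the pronoun do not c-command one another → neither Principle B nor Principle C is at stake; coindexation permitted.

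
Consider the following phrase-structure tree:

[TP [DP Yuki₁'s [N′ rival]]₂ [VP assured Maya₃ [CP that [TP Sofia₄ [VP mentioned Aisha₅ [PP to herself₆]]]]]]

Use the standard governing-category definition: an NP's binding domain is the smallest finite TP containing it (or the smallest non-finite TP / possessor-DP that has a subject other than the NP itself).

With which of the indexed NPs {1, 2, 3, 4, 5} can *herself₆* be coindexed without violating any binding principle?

{4, 5}

*herself* is an anaphor, so Principle A applies: it must be bound in its binding domain.
Binding domain of *herself₆*: the embedded TP, whose subject is Sofia₄.
*Yuki₁* does not c-command the anaphor → cannot bind it.
*[Yuki₁'s rival]₂* c-commands the anaphor but is outside its binding domain → cannot satisfy Principle A.
*Maya₃* c-commands the anaphor but is outside its binding domain → cannot satisfy Principle A.
*Sofia₄* c-commands the anaphor within its binding domain → licit binder.
*Aisha₅* c-commands the anaphor within its binding domain → licit binder.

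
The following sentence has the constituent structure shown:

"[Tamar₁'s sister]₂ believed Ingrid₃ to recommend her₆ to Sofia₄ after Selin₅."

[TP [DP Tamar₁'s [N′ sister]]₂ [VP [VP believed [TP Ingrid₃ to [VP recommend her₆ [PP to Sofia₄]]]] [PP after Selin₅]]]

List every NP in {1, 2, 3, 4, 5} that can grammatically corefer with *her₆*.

{1, 2, 5}

*her* is a pronoun, so Principle B applies: it must be free in its binding domain.
Binding domain of *her₆*: the embedded TP, whose subject is Ingrid₃.
*Tamar₁* and the pronoun do not c-command one another → neither Principle B nor Principle C is at stake; coindexation permitted.
*[Tamar₁'s sister]₂* c-commands the pronoun but from outside its binding domain, and is not c-commanded by it → coindexation permitted.
*Ingrid₃* c-commands the pronoun within its binding domain → coindexation would violate Principle B.
*Sofia₄*: the pronoun c-commands this R-expression → coindexation would violate Principle C on *Sofia₄*.
*Selin₅* and the pronoun do not c-command one another → neither Principle B nor Principle C is at stake; coindexation permitted.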